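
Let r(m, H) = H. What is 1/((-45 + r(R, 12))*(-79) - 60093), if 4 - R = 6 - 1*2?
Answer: -1/57486 ≈ -1.7396e-5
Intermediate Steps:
R = 0 (R = 4 - (6 - 1*2) = 4 - (6 - 2) = 4 - 1*4 = 4 - 4 = 0)
1/((-45 + r(R, 12))*(-79) - 60093) = 1/((-45 + 12)*(-79) - 60093) = 1/(-33*(-79) - 60093) = 1/(2607 - 60093) = 1/(-57486) = -1/57486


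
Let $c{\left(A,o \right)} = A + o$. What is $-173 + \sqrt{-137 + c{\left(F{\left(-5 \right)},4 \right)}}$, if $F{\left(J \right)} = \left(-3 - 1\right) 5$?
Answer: $-173 + 3 i \sqrt{17} \approx -173.0 + 12.369 i$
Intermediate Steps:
$F{\left(J \right)} = -20$ ($F{\left(J \right)} = \left(-4\right) 5 = -20$)
$-173 + \sqrt{-137 + c{\left(F{\left(-5 \right)},4 \right)}} = -173 + \sqrt{-137 + \left(-20 + 4\right)} = -173 + \sqrt{-137 - 16} = -173 + \sqrt{-153} = -173 + 3 i \sqrt{17}$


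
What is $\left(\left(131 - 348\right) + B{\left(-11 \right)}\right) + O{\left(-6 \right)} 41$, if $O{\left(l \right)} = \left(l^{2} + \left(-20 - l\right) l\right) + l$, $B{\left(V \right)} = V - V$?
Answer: $4457$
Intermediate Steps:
$B{\left(V \right)} = 0$
$O{\left(l \right)} = l + l^{2} + l \left(-20 - l\right)$ ($O{\left(l \right)} = \left(l^{2} + l \left(-20 - l\right)\right) + l = l + l^{2} + l \left(-20 - l\right)$)
$\left(\left(131 - 348\right) + B{\left(-11 \right)}\right) + O{\left(-6 \right)} 41 = \left(\left(131 - 348\right) + 0\right) + \left(-19\right) \left(-6\right) 41 = \left(-217 + 0\right) + 114 \cdot 41 = -217 + 4674 = 4457$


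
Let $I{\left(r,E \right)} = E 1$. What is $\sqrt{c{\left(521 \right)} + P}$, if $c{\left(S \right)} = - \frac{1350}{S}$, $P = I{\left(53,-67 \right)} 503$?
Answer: $\frac{i \sqrt{9148536491}}{521} \approx 183.59 i$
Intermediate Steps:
$I{\left(r,E \right)} = E$
$P = -33701$ ($P = \left(-67\right) 503 = -33701$)
$\sqrt{c{\left(521 \right)} + P} = \sqrt{- \frac{1350}{521} - 33701} = \sqrt{- \frac{17559571}{521}} = \frac{i \sqrt{9148536491}}{521}$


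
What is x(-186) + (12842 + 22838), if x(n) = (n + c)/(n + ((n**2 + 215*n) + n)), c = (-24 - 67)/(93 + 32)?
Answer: 25716383341/720750 ≈ 35680.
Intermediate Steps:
c = -91/125 ≈ -0.72800
x(n) = (-91/125 + n)/(n**2 + 217*n) (x(n) = (n - 91/125)/(n + ((n**2 + 215*n) + n)) = (-91/125 + n)/(n + (n**2 + 216*n)) = (-91/125 + n)/(n**2 + 217*n))
x(-186) + (12842 + 22838) = (-91/125 - 186)/((-186)*(217 - 186)) + (12842 + 22838) = -1/186*(-23341/125)/31 + 35680 = -1/186*1/31*(-23341/125) + 35680 = 23341/720750 + 35680 = 25716383341/720750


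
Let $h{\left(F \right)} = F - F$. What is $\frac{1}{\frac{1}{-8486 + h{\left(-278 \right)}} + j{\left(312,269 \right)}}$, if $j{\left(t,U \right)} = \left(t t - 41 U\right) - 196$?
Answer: $\frac{8486}{730805833} \approx 1.1612 \cdot 10^{-5}$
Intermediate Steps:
$h{\left(F \right)} = 0$
$j{\left(t,U \right)} = -196 + t^{2} - 41 U$ ($j{\left(t,U \right)} = \left(t^{2} - 41 U\right) - 196 = -196 + t^{2} - 41 U$)
$\frac{1}{\frac{1}{-8486 + h{\left(-278 \right)}} + j{\left(312,269 \right)}} = \frac{1}{\frac{1}{-8486 + 0} - \left(11225 - 97344\right)} = \frac{1}{\frac{1}{-8486} - -86119} = \frac{1}{- \frac{1}{8486} + 86119} = \frac{1}{\frac{730805833}{8486}} = \frac{8486}{730805833}$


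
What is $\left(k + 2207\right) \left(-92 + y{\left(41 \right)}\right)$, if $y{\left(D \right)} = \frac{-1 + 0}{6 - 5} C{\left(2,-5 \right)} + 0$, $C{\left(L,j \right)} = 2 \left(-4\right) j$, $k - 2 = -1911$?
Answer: $-39336$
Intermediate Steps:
$k = -1909$ ($k = 2 - 1911 = -1909$)
$C{\left(L,j \right)} = - 8 j$
$y{\left(D \right)} = -40$ ($y{\left(D \right)} = \frac{-1 + 0}{6 - 5} \left(\left(-8\right) \left(-5\right)\right) + 0 = - 1^{-1} \cdot 40 + 0 = \left(-1\right) 1 \cdot 40 + 0 = \left(-1\right) 40 + 0 = -40 + 0 = -40$)
$\left(k + 2207\right) \left(-92 + y{\left(41 \right)}\right) = \left(-1909 + 2207\right) \left(-92 - 40\right) = 298 \left(-132\right) = -39336$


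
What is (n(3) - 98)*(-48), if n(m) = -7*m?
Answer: 5712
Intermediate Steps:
(n(3) - 98)*(-48) = (-7*3 - 98)*(-48) = (-21 - 98)*(-48) = -119*(-48) = 5712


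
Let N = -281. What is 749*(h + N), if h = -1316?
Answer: -1196153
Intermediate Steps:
749*(h + N) = 749*(-1316 - 281) = 749*(-1597) = -1196153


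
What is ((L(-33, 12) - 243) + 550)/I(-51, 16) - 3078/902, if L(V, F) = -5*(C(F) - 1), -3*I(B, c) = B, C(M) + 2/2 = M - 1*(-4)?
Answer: 80724/7667 ≈ 10.529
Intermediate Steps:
C(M) = 3 + M (C(M) = -1 + (M - 1*(-4)) = -1 + (M + 4) = -1 + (4 + M) = 3 + M)
I(B, c) = -B/3
L(V, F) = -10 - 5*F (L(V, F) = -5*((3 + F) - 1) = -5*(2 + F) = -10 - 5*F)
((L(-33, 12) - 243) + 550)/I(-51, 16) - 3078/902 = (((-10 - 5*12) - 243) + 550)/((-⅓*(-51))) - 3078/902 = (((-10 - 60) - 243) + 550)/17 - 3078*1/902 = ((-70 - 243) + 550)*(1/17) - 1539/451 = (-313 + 550)*(1/17) - 1539/451 = 237*(1/17) - 1539/451 = 237/17 - 1539/451 = 80724/7667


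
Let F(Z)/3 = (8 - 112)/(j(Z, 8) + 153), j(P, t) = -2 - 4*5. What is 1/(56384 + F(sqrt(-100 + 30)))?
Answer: 131/7385992 ≈ 1.7736e-5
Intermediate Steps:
j(P, t) = -22 (j(P, t) = -2 - 20 = -22)
F(Z) = -312/131 (F(Z) = 3*((8 - 112)/(-22 + 153)) = 3*(-104/131) = -312/131)
1/(56384 + F(sqrt(-100 + 30))) = 1/(56384 - 312/131) = 1/(7385992/131) = 131/7385992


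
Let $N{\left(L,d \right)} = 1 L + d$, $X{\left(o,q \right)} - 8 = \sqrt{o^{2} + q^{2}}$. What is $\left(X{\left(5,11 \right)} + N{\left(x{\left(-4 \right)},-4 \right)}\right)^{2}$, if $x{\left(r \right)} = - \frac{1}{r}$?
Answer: $\frac{2625}{16} + \frac{17 \sqrt{146}}{2} \approx 266.77$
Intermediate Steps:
$X{\left(o,q \right)} = 8 + \sqrt{o^{2} + q^{2}}$
$N{\left(L,d \right)} = L + d$
$\left(X{\left(5,11 \right)} + N{\left(x{\left(-4 \right)},-4 \right)}\right)^{2} = \left(\left(8 + \sqrt{5^{2} + 11^{2}}\right) - \frac{15}{4}\right)^{2} = \left(\left(8 + \sqrt{25 + 121}\right) - \frac{15}{4}\right)^{2} = \left(\left(8 + \sqrt{146}\right) + \left(\frac{1}{4} - 4\right)\right)^{2} = \left(\left(8 + \sqrt{146}\right) - \frac{15}{4}\right)^{2} = \left(\frac{17}{4} + \sqrt{146}\right)^{2}$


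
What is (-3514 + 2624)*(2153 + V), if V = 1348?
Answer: -3115890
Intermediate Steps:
(-3514 + 2624)*(2153 + V) = (-3514 + 2624)*(2153 + 1348) = -890*3501 = -3115890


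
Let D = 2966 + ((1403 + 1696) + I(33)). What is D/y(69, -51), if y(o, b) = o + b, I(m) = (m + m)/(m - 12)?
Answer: 14159/42 ≈ 337.12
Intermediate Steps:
I(m) = 2*m/(-12 + m) (I(m) = (2*m)/(-12 + m) = 2*m/(-12 + m))
y(o, b) = b + o
D = 42477/7 (D = 2966 + ((1403 + 1696) + 2*33/(-12 + 33)) = 2966 + (3099 + 2*33/21) = 2966 + (3099 + 2*33*(1/21)) = 2966 + (3099 + 22/7) = 2966 + 21715/7 = 42477/7 ≈ 6068.1)
D/y(69, -51) = 42477/(7*(-51 + 69)) = (42477/7)/18 = (42477/7)*(1/18) = 14159/42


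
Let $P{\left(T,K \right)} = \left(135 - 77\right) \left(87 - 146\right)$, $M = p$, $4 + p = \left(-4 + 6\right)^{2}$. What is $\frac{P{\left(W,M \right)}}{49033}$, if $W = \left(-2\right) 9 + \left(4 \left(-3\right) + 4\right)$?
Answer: $- \frac{3422}{49033} \approx -0.06979$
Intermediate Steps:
$p = 0$ ($p = -4 + \left(-4 + 6\right)^{2} = -4 + 2^{2} = -4 + 4 = 0$)
$M = 0$
$W = -26$ ($W = -18 + \left(-12 + 4\right) = -18 - 8 = -26$)
$P{\left(T,K \right)} = -3422$ ($P{\left(T,K \right)} = 58 \left(-59\right) = -3422$)
$\frac{P{\left(W,M \right)}}{49033} = - \frac{3422}{49033}$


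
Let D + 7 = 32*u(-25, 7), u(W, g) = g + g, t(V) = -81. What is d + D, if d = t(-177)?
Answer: 360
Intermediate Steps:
d = -81
u(W, g) = 2*g
D = 441 (D = -7 + 32*(2*7) = -7 + 32*14 = -7 + 448 = 441)
d + D = -81 + 441 = 360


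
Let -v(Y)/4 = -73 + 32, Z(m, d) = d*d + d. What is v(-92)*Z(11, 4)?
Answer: 3280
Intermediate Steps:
Z(m, d) = d + d² (Z(m, d) = d² + d = d + d²)
v(Y) = 164 (v(Y) = -4*(-73 + 32) = -4*(-41) = 164)
v(-92)*Z(11, 4) = 164*(4*(1 + 4)) = 164*(4*5) = 164*20 = 3280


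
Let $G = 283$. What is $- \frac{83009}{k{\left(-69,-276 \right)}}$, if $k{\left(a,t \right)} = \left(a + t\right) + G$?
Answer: $\frac{83009}{62} \approx 1338.9$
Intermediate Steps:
$k{\left(a,t \right)} = 283 + a + t$ ($k{\left(a,t \right)} = \left(a + t\right) + 283 = 283 + a + t$)
$- \frac{83009}{k{\left(-69,-276 \right)}} = - \frac{83009}{283 - 69 - 276} = - \frac{83009}{-62} = \left(-83009\right) \left(- \frac{1}{62}\right) = \frac{83009}{62}$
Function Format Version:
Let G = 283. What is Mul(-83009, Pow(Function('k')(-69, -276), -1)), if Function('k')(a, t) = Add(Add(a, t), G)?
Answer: Rational(83009, 62) ≈ 1338.9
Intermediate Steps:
Function('k')(a, t) = Add(283, a, t) (Function('k')(a, t) = Add(Add(a, t), 283) = Add(283, a, t))
Mul(-83009, Pow(Function('k')(-69, -276), -1)) = Mul(-83009, Pow(Add(283, -69, -276), -1)) = Mul(-83009, Pow(-62, -1)) = Mul(-83009, Rational(-1, 62)) = Rational(83009, 62)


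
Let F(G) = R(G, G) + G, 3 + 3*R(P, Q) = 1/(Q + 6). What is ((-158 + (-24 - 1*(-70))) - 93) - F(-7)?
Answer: -590/3 ≈ -196.67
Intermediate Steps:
R(P, Q) = -1 + 1/(3*(6 + Q)) (R(P, Q) = -1 + 1/(3*(Q + 6)) = -1 + 1/(3*(6 + Q)))
F(G) = G + (-17/3 - G)/(6 + G) (F(G) = (-17/3 - G)/(6 + G) + G = G + (-17/3 - G)/(6 + G))
((-158 + (-24 - 1*(-70))) - 93) - F(-7) = ((-158 + (-24 - 1*(-70))) - 93) - (-17/3 + (-7)² + 5*(-7))/(6 - 7) = ((-158 + (-24 + 70)) - 93) - (-17/3 + 49 - 35)/(-1) = ((-158 + 46) - 93) - (-1)*25/3 = (-112 - 93) - 1*(-25/3) = -205 + 25/3 = -590/3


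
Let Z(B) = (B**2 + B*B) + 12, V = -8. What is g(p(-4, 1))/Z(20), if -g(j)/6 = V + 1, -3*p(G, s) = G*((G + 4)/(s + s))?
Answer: 3/58 ≈ 0.051724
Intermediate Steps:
p(G, s) = -G*(4 + G)/(6*s) (p(G, s) = -G*(G + 4)/(s + s)/3 = -G*(4 + G)/((2*s))/3 = -G*(4 + G)*(1/(2*s))/3 = -G*(4 + G)/(2*s)/3 = -G*(4 + G)/(6*s))
g(j) = 42 (g(j) = -6*(-8 + 1) = -6*(-7) = 42)
Z(B) = 12 + 2*B**2 (Z(B) = (B**2 + B**2) + 12 = 2*B**2 + 12 = 12 + 2*B**2)
g(p(-4, 1))/Z(20) = 42/(12 + 2*20**2) = 42/(12 + 2*400) = 42/(12 + 800) = 42/812 = 42*(1/812) = 3/58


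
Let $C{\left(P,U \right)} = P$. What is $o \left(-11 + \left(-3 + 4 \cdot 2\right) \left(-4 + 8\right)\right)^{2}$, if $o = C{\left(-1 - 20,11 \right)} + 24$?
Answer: $243$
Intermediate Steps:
$o = 3$ ($o = \left(-1 - 20\right) + 24 = -21 + 24 = 3$)
$o \left(-11 + \left(-3 + 4 \cdot 2\right) \left(-4 + 8\right)\right)^{2} = 3 \left(-11 + \left(-3 + 4 \cdot 2\right) \left(-4 + 8\right)\right)^{2} = 3 \left(-11 + \left(-3 + 8\right) 4\right)^{2} = 3 \left(-11 + 5 \cdot 4\right)^{2} = 3 \left(-11 + 20\right)^{2} = 3 \cdot 9^{2} = 3 \cdot 81 = 243$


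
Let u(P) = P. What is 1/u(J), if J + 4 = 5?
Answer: 1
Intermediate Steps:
J = 1 (J = -4 + 5 = 1)
1/u(J) = 1/1 = 1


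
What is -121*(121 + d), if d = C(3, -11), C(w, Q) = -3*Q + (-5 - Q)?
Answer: -19360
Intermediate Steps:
C(w, Q) = -5 - 4*Q
d = 39 (d = -5 - 4*(-11) = -5 + 44 = 39)
-121*(121 + d) = -121*(121 + 39) = -121*160 = -19360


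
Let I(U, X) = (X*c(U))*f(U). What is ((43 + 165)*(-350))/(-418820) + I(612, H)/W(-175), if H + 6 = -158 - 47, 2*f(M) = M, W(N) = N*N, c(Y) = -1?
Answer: 1463551606/641318125 ≈ 2.2821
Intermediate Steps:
W(N) = N**2
f(M) = M/2
H = -211 (H = -6 + (-158 - 47) = -6 - 205 = -211)
I(U, X) = -U*X/2 (I(U, X) = (X*(-1))*(U/2) = (-X)*(U/2) = -U*X/2)
((43 + 165)*(-350))/(-418820) + I(612, H)/W(-175) = ((43 + 165)*(-350))/(-418820) + (-1/2*612*(-211))/((-175)**2) = (208*(-350))*(-1/418820) + 64566/30625 = -72800*(-1/418820) + 64566*(1/30625) = 3640/20941 + 64566/30625 = 1463551606/641318125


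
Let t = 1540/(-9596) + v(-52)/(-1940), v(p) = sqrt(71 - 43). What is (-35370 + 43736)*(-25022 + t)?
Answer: -502195611658/2399 - 4183*sqrt(7)/485 ≈ -2.0934e+8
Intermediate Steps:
v(p) = 2*sqrt(7) (v(p) = sqrt(28) = 2*sqrt(7))
t = -385/2399 - sqrt(7)/970 (t = 1540/(-9596) + (2*sqrt(7))/(-1940) = 1540*(-1/9596) + (2*sqrt(7))*(-1/1940) = -385/2399 - sqrt(7)/970 ≈ -0.16321)
(-35370 + 43736)*(-25022 + t) = (-35370 + 43736)*(-25022 + (-385/2399 - sqrt(7)/970)) = 8366*(-60028163/2399 - sqrt(7)/970) = -502195611658/2399 - 4183*sqrt(7)/485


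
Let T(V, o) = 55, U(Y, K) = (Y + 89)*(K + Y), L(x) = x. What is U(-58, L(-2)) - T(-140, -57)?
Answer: -1915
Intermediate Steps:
U(Y, K) = (89 + Y)*(K + Y)
U(-58, L(-2)) - T(-140, -57) = ((-58)² + 89*(-2) + 89*(-58) - 2*(-58)) - 1*55 = (3364 - 178 - 5162 + 116) - 55 = -1860 - 55 = -1915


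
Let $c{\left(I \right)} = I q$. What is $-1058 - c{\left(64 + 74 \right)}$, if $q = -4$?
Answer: $-506$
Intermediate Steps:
$c{\left(I \right)} = - 4 I$ ($c{\left(I \right)} = I \left(-4\right) = - 4 I$)
$-1058 - c{\left(64 + 74 \right)} = -1058 - - 4 \left(64 + 74\right) = -1058 - \left(-4\right) 138 = -1058 - -552 = -1058 + 552 = -506$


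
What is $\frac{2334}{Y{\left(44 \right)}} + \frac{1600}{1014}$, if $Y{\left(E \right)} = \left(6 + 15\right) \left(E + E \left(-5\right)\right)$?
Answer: $\frac{295577}{312312} \approx 0.94642$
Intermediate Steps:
$Y{\left(E \right)} = - 84 E$ ($Y{\left(E \right)} = 21 \left(E - 5 E\right) = 21 \left(- 4 E\right) = - 84 E$)
$\frac{2334}{Y{\left(44 \right)}} + \frac{1600}{1014} = \frac{2334}{\left(-84\right) 44} + \frac{1600}{1014} = \frac{2334}{-3696} + 1600 \cdot \frac{1}{1014} = 2334 \left(- \frac{1}{3696}\right) + \frac{800}{507} = - \frac{389}{616} + \frac{800}{507} = \frac{295577}{312312}$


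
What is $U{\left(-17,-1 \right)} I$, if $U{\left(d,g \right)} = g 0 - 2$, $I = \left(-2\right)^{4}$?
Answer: $-32$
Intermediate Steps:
$I = 16$
$U{\left(d,g \right)} = -2$ ($U{\left(d,g \right)} = 0 - 2 = -2$)
$U{\left(-17,-1 \right)} I = \left(-2\right) 16 = -32$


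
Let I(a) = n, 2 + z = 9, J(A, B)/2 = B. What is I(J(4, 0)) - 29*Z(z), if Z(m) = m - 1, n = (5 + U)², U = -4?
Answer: -173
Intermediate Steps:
J(A, B) = 2*B
z = 7 (z = -2 + 9 = 7)
n = 1 (n = (5 - 4)² = 1² = 1)
I(a) = 1
Z(m) = -1 + m
I(J(4, 0)) - 29*Z(z) = 1 - 29*(-1 + 7) = 1 - 29*6 = 1 - 174 = -173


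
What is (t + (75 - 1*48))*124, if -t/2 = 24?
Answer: -2604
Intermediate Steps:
t = -48 (t = -2*24 = -48)
(t + (75 - 1*48))*124 = (-48 + (75 - 1*48))*124 = (-48 + (75 - 48))*124 = (-48 + 27)*124 = -21*124 = -2604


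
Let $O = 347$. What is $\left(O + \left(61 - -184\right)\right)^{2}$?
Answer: $350464$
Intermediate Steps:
$\left(O + \left(61 - -184\right)\right)^{2} = \left(347 + \left(61 - -184\right)\right)^{2} = \left(347 + \left(61 + 184\right)\right)^{2} = \left(347 + 245\right)^{2} = 592^{2} = 350464$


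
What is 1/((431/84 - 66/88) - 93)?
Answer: -21/1861 ≈ -0.011284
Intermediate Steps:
1/((431/84 - 66/88) - 93) = 1/((431*(1/84) - 66*1/88) - 93) = 1/((431/84 - 3/4) - 93) = 1/(92/21 - 93) = 1/(-1861/21) = -21/1861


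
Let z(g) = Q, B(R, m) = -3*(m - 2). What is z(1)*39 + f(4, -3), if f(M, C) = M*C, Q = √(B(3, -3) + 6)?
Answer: -12 + 39*√21 ≈ 166.72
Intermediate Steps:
B(R, m) = 6 - 3*m (B(R, m) = -3*(-2 + m) = 6 - 3*m)
Q = √21 (Q = √((6 - 3*(-3)) + 6) = √((6 + 9) + 6) = √(15 + 6) = √21 ≈ 4.5826)
z(g) = √21
f(M, C) = C*M
z(1)*39 + f(4, -3) = √21*39 - 3*4 = 39*√21 - 12 = -12 + 39*√21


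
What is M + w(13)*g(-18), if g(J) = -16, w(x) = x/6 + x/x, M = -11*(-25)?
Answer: 673/3 ≈ 224.33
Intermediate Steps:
M = 275
w(x) = 1 + x/6 (w(x) = x*(⅙) + 1 = x/6 + 1 = 1 + x/6)
M + w(13)*g(-18) = 275 + (1 + (⅙)*13)*(-16) = 275 + (1 + 13/6)*(-16) = 275 + (19/6)*(-16) = 275 - 152/3 = 673/3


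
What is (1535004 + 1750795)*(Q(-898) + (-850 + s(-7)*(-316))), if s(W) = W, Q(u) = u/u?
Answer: 4478544037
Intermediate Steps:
Q(u) = 1
(1535004 + 1750795)*(Q(-898) + (-850 + s(-7)*(-316))) = (1535004 + 1750795)*(1 + (-850 - 7*(-316))) = 3285799*(1 + (-850 + 2212)) = 3285799*(1 + 1362) = 3285799*1363 = 4478544037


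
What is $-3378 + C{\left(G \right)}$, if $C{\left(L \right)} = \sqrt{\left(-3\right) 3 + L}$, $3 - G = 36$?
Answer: $-3378 + i \sqrt{42} \approx -3378.0 + 6.4807 i$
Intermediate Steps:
$G = -33$ ($G = 3 - 36 = -33$)
$C{\left(L \right)} = \sqrt{-9 + L}$
$-3378 + C{\left(G \right)} = -3378 + \sqrt{-9 - 33} = -3378 + \sqrt{-42} = -3378 + i \sqrt{42}$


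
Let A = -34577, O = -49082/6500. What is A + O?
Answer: -112399791/3250 ≈ -34585.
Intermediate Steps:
O = -24541/3250 (O = -49082*1/6500 = -24541/3250 ≈ -7.5511)
A + O = -34577 - 24541/3250 = -112399791/3250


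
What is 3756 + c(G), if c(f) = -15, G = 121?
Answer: 3741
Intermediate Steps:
3756 + c(G) = 3756 - 15 = 3741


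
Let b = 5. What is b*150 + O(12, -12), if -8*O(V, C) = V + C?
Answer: 750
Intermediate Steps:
O(V, C) = -C/8 - V/8 (O(V, C) = -(V + C)/8 = -(C + V)/8 = -C/8 - V/8)
b*150 + O(12, -12) = 5*150 + (-⅛*(-12) - ⅛*12) = 750 + (3/2 - 3/2) = 750 + 0 = 750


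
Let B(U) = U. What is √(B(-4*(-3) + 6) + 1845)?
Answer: 9*√23 ≈ 43.162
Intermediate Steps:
√(B(-4*(-3) + 6) + 1845) = √((-4*(-3) + 6) + 1845) = √((12 + 6) + 1845) = √(18 + 1845) = √1863 = 9*√23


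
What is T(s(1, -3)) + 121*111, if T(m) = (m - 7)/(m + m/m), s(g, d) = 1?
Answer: 13428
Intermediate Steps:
T(m) = (-7 + m)/(1 + m) (T(m) = (-7 + m)/(m + 1) = (-7 + m)/(1 + m))
T(s(1, -3)) + 121*111 = (-7 + 1)/(1 + 1) + 121*111 = -6/2 + 13431 = (½)*(-6) + 13431 = -3 + 13431 = 13428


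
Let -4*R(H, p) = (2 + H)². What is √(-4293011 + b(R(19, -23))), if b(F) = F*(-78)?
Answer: I*√17137646/2 ≈ 2069.9*I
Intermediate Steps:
R(H, p) = -(2 + H)²/4
b(F) = -78*F
√(-4293011 + b(R(19, -23))) = √(-4293011 - (-39)*(2 + 19)²/2) = √(-4293011 - (-39)*21²/2) = √(-4293011 - (-39)*441/2) = √(-4293011 - 78*(-441/4)) = √(-4293011 + 17199/2) = √(-8568823/2) = I*√17137646/2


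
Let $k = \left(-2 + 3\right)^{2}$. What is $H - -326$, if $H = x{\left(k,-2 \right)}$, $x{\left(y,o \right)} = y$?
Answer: $327$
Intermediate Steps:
$k = 1$ ($k = 1^{2} = 1$)
$H = 1$
$H - -326 = 1 - -326 = 1 + 326 = 327$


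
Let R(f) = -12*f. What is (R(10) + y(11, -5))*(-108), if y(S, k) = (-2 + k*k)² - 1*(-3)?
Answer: -44496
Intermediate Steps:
y(S, k) = 3 + (-2 + k²)² (y(S, k) = (-2 + k²)² + 3 = 3 + (-2 + k²)²)
(R(10) + y(11, -5))*(-108) = (-12*10 + (3 + (-2 + (-5)²)²))*(-108) = (-120 + (3 + (-2 + 25)²))*(-108) = (-120 + (3 + 23²))*(-108) = (-120 + (3 + 529))*(-108) = (-120 + 532)*(-108) = 412*(-108) = -44496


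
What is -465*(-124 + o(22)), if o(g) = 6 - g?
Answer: 65100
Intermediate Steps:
-465*(-124 + o(22)) = -465*(-124 + (6 - 1*22)) = -465*(-124 + (6 - 22)) = -465*(-124 - 16) = -465*(-140) = 65100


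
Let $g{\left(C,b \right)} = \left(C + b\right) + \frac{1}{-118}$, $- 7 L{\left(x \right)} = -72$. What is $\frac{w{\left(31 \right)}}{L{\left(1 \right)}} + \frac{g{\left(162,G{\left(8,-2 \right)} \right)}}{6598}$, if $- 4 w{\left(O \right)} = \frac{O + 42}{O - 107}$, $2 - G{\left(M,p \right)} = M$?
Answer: $\frac{200184655}{4260302208} \approx 0.046988$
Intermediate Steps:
$L{\left(x \right)} = \frac{72}{7}$ ($L{\left(x \right)} = \left(- \frac{1}{7}\right) \left(-72\right) = \frac{72}{7}$)
$G{\left(M,p \right)} = 2 - M$
$g{\left(C,b \right)} = - \frac{1}{118} + C + b$ ($g{\left(C,b \right)} = \left(C + b\right) - \frac{1}{118} = - \frac{1}{118} + C + b$)
$w{\left(O \right)} = - \frac{42 + O}{4 \left(-107 + O\right)}$ ($w{\left(O \right)} = - \frac{\left(O + 42\right) \frac{1}{O - 107}}{4} = - \frac{\left(42 + O\right) \frac{1}{-107 + O}}{4} = - \frac{\frac{1}{-107 + O} \left(42 + O\right)}{4} = - \frac{42 + O}{4 \left(-107 + O\right)}$)
$\frac{w{\left(31 \right)}}{L{\left(1 \right)}} + \frac{g{\left(162,G{\left(8,-2 \right)} \right)}}{6598} = \frac{\frac{1}{4} \frac{1}{-107 + 31} \left(-42 - 31\right)}{\frac{72}{7}} + \frac{- \frac{1}{118} + 162 + \left(2 - 8\right)}{6598} = \frac{-42 - 31}{4 \left(-76\right)} \frac{7}{72} + \left(- \frac{1}{118} + 162 + \left(2 - 8\right)\right) \frac{1}{6598} = \frac{1}{4} \left(- \frac{1}{76}\right) \left(-73\right) \frac{7}{72} + \left(- \frac{1}{118} + 162 - 6\right) \frac{1}{6598} = \frac{73}{304} \cdot \frac{7}{72} + \frac{18407}{118} \cdot \frac{1}{6598} = \frac{511}{21888} + \frac{18407}{778564} = \frac{200184655}{4260302208}$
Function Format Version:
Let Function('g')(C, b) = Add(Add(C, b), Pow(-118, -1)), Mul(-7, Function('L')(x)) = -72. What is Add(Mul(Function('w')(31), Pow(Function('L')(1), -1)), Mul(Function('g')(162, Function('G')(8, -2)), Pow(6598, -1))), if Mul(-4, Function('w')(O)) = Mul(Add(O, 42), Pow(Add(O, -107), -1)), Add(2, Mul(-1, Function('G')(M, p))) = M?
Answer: Rational(200184655, 4260302208) ≈ 0.046988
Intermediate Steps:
Function('L')(x) = Rational(72, 7) (Function('L')(x) = Mul(Rational(-1, 7), -72) = Rational(72, 7))
Function('G')(M, p) = Add(2, Mul(-1, M))
Function('g')(C, b) = Add(Rational(-1, 118), C, b) (Function('g')(C, b) = Add(Add(C, b), Rational(-1, 118)) = Add(Rational(-1, 118), C, b))
Function('w')(O) = Mul(Rational(-1, 4), Pow(Add(-107, O), -1), Add(42, O)) (Function('w')(O) = Mul(Rational(-1, 4), Mul(Add(O, 42), Pow(Add(O, -107), -1))) = Mul(Rational(-1, 4), Mul(Add(42, O), Pow(Add(-107, O), -1))) = Mul(Rational(-1, 4), Mul(Pow(Add(-107, O), -1), Add(42, O))) = Mul(Rational(-1, 4), Pow(Add(-107, O), -1), Add(42, O)))
Add(Mul(Function('w')(31), Pow(Function('L')(1), -1)), Mul(Function('g')(162, Function('G')(8, -2)), Pow(6598, -1))) = Add(Mul(Mul(Rational(1, 4), Pow(Add(-107, 31), -1), Add(-42, Mul(-1, 31))), Pow(Rational(72, 7), -1)), Mul(Add(Rational(-1, 118), 162, Add(2, Mul(-1, 8))), Pow(6598, -1))) = Add(Mul(Mul(Rational(1, 4), Pow(-76, -1), Add(-42, -31)), Rational(7, 72)), Mul(Add(Rational(-1, 118), 162, Add(2, -8)), Rational(1, 6598))) = Add(Mul(Mul(Rational(1, 4), Rational(-1, 76), -73), Rational(7, 72)), Mul(Add(Rational(-1, 118), 162, -6), Rational(1, 6598))) = Add(Mul(Rational(73, 304), Rational(7, 72)), Mul(Rational(18407, 118), Rational(1, 6598))) = Add(Rational(511, 21888), Rational(18407, 778564)) = Rational(200184655, 4260302208)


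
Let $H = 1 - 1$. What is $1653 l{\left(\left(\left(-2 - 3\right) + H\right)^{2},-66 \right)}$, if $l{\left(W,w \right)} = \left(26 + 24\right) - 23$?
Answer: $44631$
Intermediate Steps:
$H = 0$ ($H = 1 - 1 = 0$)
$l{\left(W,w \right)} = 27$ ($l{\left(W,w \right)} = 50 - 23 = 27$)
$1653 l{\left(\left(\left(-2 - 3\right) + H\right)^{2},-66 \right)} = 1653 \cdot 27 = 44631$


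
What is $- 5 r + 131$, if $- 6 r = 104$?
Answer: $\frac{653}{3} \approx 217.67$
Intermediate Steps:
$r = - \frac{52}{3}$ ($r = \left(- \frac{1}{6}\right) 104 = - \frac{52}{3} \approx -17.333$)
$- 5 r + 131 = \left(-5\right) \left(- \frac{52}{3}\right) + 131 = \frac{260}{3} + 131 = \frac{653}{3}$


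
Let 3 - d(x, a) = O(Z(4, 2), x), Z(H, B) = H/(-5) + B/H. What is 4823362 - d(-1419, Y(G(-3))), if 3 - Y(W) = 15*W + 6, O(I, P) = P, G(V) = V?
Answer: 4821940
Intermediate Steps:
Z(H, B) = -H/5 + B/H (Z(H, B) = H*(-⅕) + B/H = -H/5 + B/H)
Y(W) = -3 - 15*W (Y(W) = 3 - (15*W + 6) = 3 - (6 + 15*W) = 3 + (-6 - 15*W) = -3 - 15*W)
d(x, a) = 3 - x
4823362 - d(-1419, Y(G(-3))) = 4823362 - (3 - 1*(-1419)) = 4823362 - (3 + 1419) = 4823362 - 1*1422 = 4823362 - 1422 = 4821940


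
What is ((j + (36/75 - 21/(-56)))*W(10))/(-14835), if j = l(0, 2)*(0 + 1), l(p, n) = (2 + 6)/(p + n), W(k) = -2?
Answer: 971/1483500 ≈ 0.00065453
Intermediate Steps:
l(p, n) = 8/(n + p)
j = 4 (j = (8/(2 + 0))*(0 + 1) = (8/2)*1 = (8*(½))*1 = 4*1 = 4)
((j + (36/75 - 21/(-56)))*W(10))/(-14835) = ((4 + (36/75 - 21/(-56)))*(-2))/(-14835) = ((4 + (36*(1/75) - 21*(-1/56)))*(-2))*(-1/14835) = ((4 + (12/25 + 3/8))*(-2))*(-1/14835) = ((4 + 171/200)*(-2))*(-1/14835) = ((971/200)*(-2))*(-1/14835) = -971/100*(-1/14835) = 971/1483500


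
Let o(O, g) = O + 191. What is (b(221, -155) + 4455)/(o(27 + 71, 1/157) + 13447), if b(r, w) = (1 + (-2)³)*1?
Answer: 556/1717 ≈ 0.32382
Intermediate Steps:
b(r, w) = -7 (b(r, w) = (1 - 8)*1 = -7*1 = -7)
o(O, g) = 191 + O
(b(221, -155) + 4455)/(o(27 + 71, 1/157) + 13447) = (-7 + 4455)/((191 + (27 + 71)) + 13447) = 4448/((191 + 98) + 13447) = 4448/(289 + 13447) = 4448/13736 = 4448*(1/13736) = 556/1717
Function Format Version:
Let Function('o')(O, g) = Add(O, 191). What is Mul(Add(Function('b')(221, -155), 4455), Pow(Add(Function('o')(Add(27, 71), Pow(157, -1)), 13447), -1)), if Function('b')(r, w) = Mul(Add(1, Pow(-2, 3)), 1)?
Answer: Rational(556, 1717) ≈ 0.32382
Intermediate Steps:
Function('b')(r, w) = -7 (Function('b')(r, w) = Mul(Add(1, -8), 1) = Mul(-7, 1) = -7)
Function('o')(O, g) = Add(191, O)
Mul(Add(Function('b')(221, -155), 4455), Pow(Add(Function('o')(Add(27, 71), Pow(157, -1)), 13447), -1)) = Mul(Add(-7, 4455), Pow(Add(Add(191, Add(27, 71)), 13447), -1)) = Mul(4448, Pow(Add(Add(191, 98), 13447), -1)) = Mul(4448, Pow(Add(289, 13447), -1)) = Mul(4448, Pow(13736, -1)) = Mul(4448, Rational(1, 13736)) = Rational(556, 1717)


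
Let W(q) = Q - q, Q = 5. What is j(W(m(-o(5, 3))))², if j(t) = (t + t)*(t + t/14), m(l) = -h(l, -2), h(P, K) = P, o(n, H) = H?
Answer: 3600/49 ≈ 73.469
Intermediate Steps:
m(l) = -l
W(q) = 5 - q
j(t) = 15*t²/7 (j(t) = (2*t)*(t + t*(1/14)) = (2*t)*(t + t/14) = (2*t)*(15*t/14) = 15*t²/7)
j(W(m(-o(5, 3))))² = (15*(5 - (-1)*(-1*3))²/7)² = (15*(5 - (-1)*(-3))²/7)² = (15*(5 - 1*3)²/7)² = (15*(5 - 3)²/7)² = ((15/7)*2²)² = ((15/7)*4)² = (60/7)² = 3600/49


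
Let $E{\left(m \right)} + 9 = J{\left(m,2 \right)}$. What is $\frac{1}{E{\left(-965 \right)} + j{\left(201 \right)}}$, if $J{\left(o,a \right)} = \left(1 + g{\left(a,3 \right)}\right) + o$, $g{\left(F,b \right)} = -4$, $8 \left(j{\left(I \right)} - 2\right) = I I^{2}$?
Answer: $\frac{8}{8112801} \approx 9.861 \cdot 10^{-7}$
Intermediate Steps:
$j{\left(I \right)} = 2 + \frac{I^{3}}{8}$ ($j{\left(I \right)} = 2 + \frac{I I^{2}}{8} = 2 + \frac{I^{3}}{8}$)
$J{\left(o,a \right)} = -3 + o$ ($J{\left(o,a \right)} = \left(1 - 4\right) + o = -3 + o$)
$E{\left(m \right)} = -12 + m$ ($E{\left(m \right)} = -9 + \left(-3 + m\right) = -12 + m$)
$\frac{1}{E{\left(-965 \right)} + j{\left(201 \right)}} = \frac{1}{\left(-12 - 965\right) + \left(2 + \frac{201^{3}}{8}\right)} = \frac{1}{-977 + \left(2 + \frac{1}{8} \cdot 8120601\right)} = \frac{1}{-977 + \left(2 + \frac{8120601}{8}\right)} = \frac{1}{-977 + \frac{8120617}{8}} = \frac{1}{\frac{8112801}{8}} = \frac{8}{8112801}$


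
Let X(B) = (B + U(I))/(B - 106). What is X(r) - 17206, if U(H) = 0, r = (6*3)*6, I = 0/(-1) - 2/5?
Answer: -17152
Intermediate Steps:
I = -2/5 (I = 0*(-1) - 2*1/5 = 0 - 2/5 = -2/5 ≈ -0.40000)
r = 108 (r = 18*6 = 108)
X(B) = B/(-106 + B) (X(B) = (B + 0)/(B - 106) = B/(-106 + B))
X(r) - 17206 = 108/(-106 + 108) - 17206 = 108/2 - 17206 = 108*(1/2) - 17206 = 54 - 17206 = -17152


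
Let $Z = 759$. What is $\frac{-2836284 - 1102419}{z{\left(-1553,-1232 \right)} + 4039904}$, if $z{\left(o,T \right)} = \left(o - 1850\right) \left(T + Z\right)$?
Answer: $- \frac{3938703}{5649523} \approx -0.69717$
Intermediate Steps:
$z{\left(o,T \right)} = \left(-1850 + o\right) \left(759 + T\right)$ ($z{\left(o,T \right)} = \left(o - 1850\right) \left(T + 759\right) = \left(-1850 + o\right) \left(759 + T\right)$)
$\frac{-2836284 - 1102419}{z{\left(-1553,-1232 \right)} + 4039904} = \frac{-2836284 - 1102419}{\left(-1404150 - -2279200 + 759 \left(-1553\right) - -1913296\right) + 4039904} = - \frac{3938703}{\left(-1404150 + 2279200 - 1178727 + 1913296\right) + 4039904} = - \frac{3938703}{1609619 + 4039904} = - \frac{3938703}{5649523}$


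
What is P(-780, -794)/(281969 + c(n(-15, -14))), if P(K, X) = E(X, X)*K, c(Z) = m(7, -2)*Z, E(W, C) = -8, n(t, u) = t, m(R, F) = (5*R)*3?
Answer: 3120/140197 ≈ 0.022254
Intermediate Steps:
m(R, F) = 15*R
c(Z) = 105*Z (c(Z) = (15*7)*Z = 105*Z)
P(K, X) = -8*K
P(-780, -794)/(281969 + c(n(-15, -14))) = (-8*(-780))/(281969 + 105*(-15)) = 6240/(281969 - 1575) = 6240/280394 = 6240*(1/280394) = 3120/140197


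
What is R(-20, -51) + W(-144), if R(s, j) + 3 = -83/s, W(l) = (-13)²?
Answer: 3403/20 ≈ 170.15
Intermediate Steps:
W(l) = 169
R(s, j) = -3 - 83/s
R(-20, -51) + W(-144) = (-3 - 83/(-20)) + 169 = (-3 - 83*(-1/20)) + 169 = (-3 + 83/20) + 169 = 23/20 + 169 = 3403/20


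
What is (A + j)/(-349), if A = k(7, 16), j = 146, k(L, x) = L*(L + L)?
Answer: -244/349 ≈ -0.69914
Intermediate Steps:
k(L, x) = 2*L² (k(L, x) = L*(2*L) = 2*L²)
A = 98 (A = 2*7² = 2*49 = 98)
(A + j)/(-349) = (98 + 146)/(-349) = -1/349*244 = -244/349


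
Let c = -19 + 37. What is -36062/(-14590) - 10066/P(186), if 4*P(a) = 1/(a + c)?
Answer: -59920061489/7295 ≈ -8.2139e+6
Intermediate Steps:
c = 18
P(a) = 1/(4*(18 + a)) (P(a) = 1/(4*(a + 18)) = 1/(4*(18 + a)))
-36062/(-14590) - 10066/P(186) = -36062/(-14590) - 10066/(1/(4*(18 + 186))) = -36062*(-1/14590) - 10066/((¼)/204) = 18031/7295 - 10066/((¼)*(1/204)) = 18031/7295 - 10066/1/816 = 18031/7295 - 10066*816 = 18031/7295 - 8213856 = -59920061489/7295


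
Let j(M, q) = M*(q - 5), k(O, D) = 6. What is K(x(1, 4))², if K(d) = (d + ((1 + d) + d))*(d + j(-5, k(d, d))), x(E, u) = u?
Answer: 169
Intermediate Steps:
j(M, q) = M*(-5 + q)
K(d) = (1 + 3*d)*(-5 + d) (K(d) = (d + ((1 + d) + d))*(d - 5*(-5 + 6)) = (d + (1 + 2*d))*(d - 5*1) = (1 + 3*d)*(d - 5) = (1 + 3*d)*(-5 + d))
K(x(1, 4))² = (-5 - 14*4 + 3*4²)² = (-5 - 56 + 3*16)² = (-5 - 56 + 48)² = (-13)² = 169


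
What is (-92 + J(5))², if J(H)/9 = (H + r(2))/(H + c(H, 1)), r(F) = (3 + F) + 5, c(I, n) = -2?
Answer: 2209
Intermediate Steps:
r(F) = 8 + F
J(H) = 9*(10 + H)/(-2 + H) (J(H) = 9*((H + (8 + 2))/(H - 2)) = 9*((H + 10)/(-2 + H)) = 9*((10 + H)/(-2 + H)) = 9*(10 + H)/(-2 + H))
(-92 + J(5))² = (-92 + 9*(10 + 5)/(-2 + 5))² = (-92 + 9*15/3)² = (-92 + 9*(⅓)*15)² = (-92 + 45)² = (-47)² = 2209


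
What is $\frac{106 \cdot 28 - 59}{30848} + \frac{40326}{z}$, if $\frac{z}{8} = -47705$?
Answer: $- \frac{355813}{31310720} \approx -0.011364$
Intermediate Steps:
$z = -381640$ ($z = 8 \left(-47705\right) = -381640$)
$\frac{106 \cdot 28 - 59}{30848} + \frac{40326}{z} = \frac{106 \cdot 28 - 59}{30848} + \frac{40326}{-381640} = \left(2968 - 59\right) \frac{1}{30848} + 40326 \left(- \frac{1}{381640}\right) = 2909 \cdot \frac{1}{30848} - \frac{429}{4060} = \frac{2909}{30848} - \frac{429}{4060} = - \frac{355813}{31310720}$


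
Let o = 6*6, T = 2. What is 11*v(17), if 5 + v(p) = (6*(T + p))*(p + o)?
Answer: 66407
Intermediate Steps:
o = 36
v(p) = -5 + (12 + 6*p)*(36 + p) (v(p) = -5 + (6*(2 + p))*(p + 36) = -5 + (12 + 6*p)*(36 + p))
11*v(17) = 11*(427 + 6*17² + 228*17) = 11*(427 + 6*289 + 3876) = 11*(427 + 1734 + 3876) = 11*6037 = 66407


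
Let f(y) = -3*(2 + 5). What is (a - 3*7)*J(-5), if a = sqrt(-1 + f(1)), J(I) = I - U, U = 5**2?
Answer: 630 - 30*I*sqrt(22) ≈ 630.0 - 140.71*I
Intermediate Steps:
U = 25
f(y) = -21 (f(y) = -3*7 = -21)
J(I) = -25 + I (J(I) = I - 1*25 = I - 25 = -25 + I)
a = I*sqrt(22) (a = sqrt(-1 - 21) = sqrt(-22) = I*sqrt(22) ≈ 4.6904*I)
(a - 3*7)*J(-5) = (I*sqrt(22) - 3*7)*(-25 - 5) = (I*sqrt(22) - 21)*(-30) = (-21 + I*sqrt(22))*(-30) = 630 - 30*I*sqrt(22)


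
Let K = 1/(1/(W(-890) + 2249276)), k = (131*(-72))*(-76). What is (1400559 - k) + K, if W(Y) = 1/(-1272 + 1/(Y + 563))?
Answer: 1219967932508/415945 ≈ 2.9330e+6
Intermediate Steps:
k = 716832 (k = -9432*(-76) = 716832)
W(Y) = 1/(-1272 + 1/(563 + Y))
K = 935575105493/415945 (K = 1/(1/((-563 - 1*(-890))/(716135 + 1272*(-890)) + 2249276)) = 1/(1/((-563 + 890)/(716135 - 1132080) + 2249276)) = 1/(1/(327/(-415945) + 2249276)) = 1/(1/(-1/415945*327 + 2249276)) = 1/(1/(-327/415945 + 2249276)) = 1/(1/(935575105493/415945)) = 1/(415945/935575105493) = 935575105493/415945 ≈ 2.2493e+6)
(1400559 - k) + K = (1400559 - 1*716832) + 935575105493/415945 = (1400559 - 716832) + 935575105493/415945 = 683727 + 935575105493/415945 = 1219967932508/415945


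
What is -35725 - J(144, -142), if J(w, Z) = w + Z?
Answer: -35727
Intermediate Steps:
J(w, Z) = Z + w
-35725 - J(144, -142) = -35725 - (-142 + 144) = -35725 - 1*2 = -35725 - 2 = -35727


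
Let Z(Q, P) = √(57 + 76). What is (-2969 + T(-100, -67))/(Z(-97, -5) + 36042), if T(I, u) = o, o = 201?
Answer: -99764256/1299025631 + 2768*√133/1299025631 ≈ -0.076775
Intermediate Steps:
Z(Q, P) = √133
T(I, u) = 201
(-2969 + T(-100, -67))/(Z(-97, -5) + 36042) = (-2969 + 201)/(√133 + 36042) = -2768/(36042 + √133)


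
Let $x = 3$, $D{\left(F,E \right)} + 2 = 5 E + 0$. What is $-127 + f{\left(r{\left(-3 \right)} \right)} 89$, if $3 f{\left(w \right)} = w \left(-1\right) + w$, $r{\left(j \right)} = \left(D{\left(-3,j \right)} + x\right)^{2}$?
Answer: $-127$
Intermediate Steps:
$D{\left(F,E \right)} = -2 + 5 E$ ($D{\left(F,E \right)} = -2 + \left(5 E + 0\right) = -2 + 5 E$)
$r{\left(j \right)} = \left(1 + 5 j\right)^{2}$ ($r{\left(j \right)} = \left(\left(-2 + 5 j\right) + 3\right)^{2} = \left(1 + 5 j\right)^{2}$)
$f{\left(w \right)} = 0$ ($f{\left(w \right)} = \frac{w \left(-1\right) + w}{3} = \frac{- w + w}{3} = \frac{1}{3} \cdot 0 = 0$)
$-127 + f{\left(r{\left(-3 \right)} \right)} 89 = -127 + 0 \cdot 89 = -127 + 0 = -127$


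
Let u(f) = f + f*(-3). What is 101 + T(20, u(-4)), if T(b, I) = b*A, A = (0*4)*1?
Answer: 101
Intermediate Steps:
A = 0 (A = 0*1 = 0)
u(f) = -2*f (u(f) = f - 3*f = -2*f)
T(b, I) = 0 (T(b, I) = b*0 = 0)
101 + T(20, u(-4)) = 101 + 0 = 101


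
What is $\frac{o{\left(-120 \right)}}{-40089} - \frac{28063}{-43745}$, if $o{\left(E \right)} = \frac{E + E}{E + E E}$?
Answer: $\frac{133877182723}{208689503295} \approx 0.64151$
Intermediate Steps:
$o{\left(E \right)} = \frac{2 E}{E + E^{2}}$
$\frac{o{\left(-120 \right)}}{-40089} - \frac{28063}{-43745} = \frac{2 \frac{1}{1 - 120}}{-40089} - \frac{28063}{-43745} = \frac{2}{-119} \left(- \frac{1}{40089}\right) - - \frac{28063}{43745} = 2 \left(- \frac{1}{119}\right) \left(- \frac{1}{40089}\right) + \frac{28063}{43745} = \left(- \frac{2}{119}\right) \left(- \frac{1}{40089}\right) + \frac{28063}{43745} = \frac{2}{4770591} + \frac{28063}{43745} = \frac{133877182723}{208689503295}$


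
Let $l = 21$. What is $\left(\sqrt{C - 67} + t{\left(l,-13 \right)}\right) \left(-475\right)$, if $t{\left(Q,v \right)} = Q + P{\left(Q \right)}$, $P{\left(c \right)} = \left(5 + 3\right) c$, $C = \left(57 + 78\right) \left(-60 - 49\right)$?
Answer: $-89775 - 475 i \sqrt{14782} \approx -89775.0 - 57751.0 i$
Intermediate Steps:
$C = -14715$ ($C = 135 \left(-109\right) = -14715$)
$P{\left(c \right)} = 8 c$
$t{\left(Q,v \right)} = 9 Q$ ($t{\left(Q,v \right)} = Q + 8 Q = 9 Q$)
$\left(\sqrt{C - 67} + t{\left(l,-13 \right)}\right) \left(-475\right) = \left(\sqrt{-14715 - 67} + 9 \cdot 21\right) \left(-475\right) = \left(\sqrt{-14782} + 189\right) \left(-475\right) = \left(i \sqrt{14782} + 189\right) \left(-475\right) = \left(189 + i \sqrt{14782}\right) \left(-475\right) = -89775 - 475 i \sqrt{14782}$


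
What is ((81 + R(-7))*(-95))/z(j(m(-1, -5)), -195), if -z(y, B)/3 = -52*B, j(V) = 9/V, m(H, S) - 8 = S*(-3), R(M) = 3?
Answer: 133/507 ≈ 0.26233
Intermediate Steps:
m(H, S) = 8 - 3*S (m(H, S) = 8 + S*(-3) = 8 - 3*S)
z(y, B) = 156*B (z(y, B) = -(-156)*B = 156*B)
((81 + R(-7))*(-95))/z(j(m(-1, -5)), -195) = ((81 + 3)*(-95))/((156*(-195))) = (84*(-95))/(-30420) = -7980*(-1/30420) = 133/507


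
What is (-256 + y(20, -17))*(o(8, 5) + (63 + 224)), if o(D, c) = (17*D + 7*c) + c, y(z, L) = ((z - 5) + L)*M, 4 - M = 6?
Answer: -116676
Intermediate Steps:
M = -2 (M = 4 - 1*6 = 4 - 6 = -2)
y(z, L) = 10 - 2*L - 2*z (y(z, L) = ((z - 5) + L)*(-2) = ((-5 + z) + L)*(-2) = (-5 + L + z)*(-2) = 10 - 2*L - 2*z)
o(D, c) = 8*c + 17*D (o(D, c) = (7*c + 17*D) + c = 8*c + 17*D)
(-256 + y(20, -17))*(o(8, 5) + (63 + 224)) = (-256 + (10 - 2*(-17) - 2*20))*((8*5 + 17*8) + (63 + 224)) = (-256 + (10 + 34 - 40))*((40 + 136) + 287) = (-256 + 4)*(176 + 287) = -252*463 = -116676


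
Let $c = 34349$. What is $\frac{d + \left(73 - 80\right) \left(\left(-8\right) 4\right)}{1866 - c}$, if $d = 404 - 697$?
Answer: $\frac{69}{32483} \approx 0.0021242$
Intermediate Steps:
$d = -293$
$\frac{d + \left(73 - 80\right) \left(\left(-8\right) 4\right)}{1866 - c} = \frac{-293 + \left(73 - 80\right) \left(\left(-8\right) 4\right)}{1866 - 34349} = \frac{-293 - -224}{1866 - 34349} = \frac{-293 + 224}{-32483} = \left(-69\right) \left(- \frac{1}{32483}\right) = \frac{69}{32483}$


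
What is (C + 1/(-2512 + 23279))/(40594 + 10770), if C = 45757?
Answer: 237558905/266669047 ≈ 0.89084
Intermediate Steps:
(C + 1/(-2512 + 23279))/(40594 + 10770) = (45757 + 1/(-2512 + 23279))/(40594 + 10770) = (45757 + 1/20767)/51364 = (45757 + 1/20767)*(1/51364) = (950235620/20767)*(1/51364) = 237558905/266669047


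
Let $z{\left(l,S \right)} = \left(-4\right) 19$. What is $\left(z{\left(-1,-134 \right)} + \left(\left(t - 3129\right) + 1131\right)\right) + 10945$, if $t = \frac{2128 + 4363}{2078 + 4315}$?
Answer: $\frac{56718794}{6393} \approx 8872.0$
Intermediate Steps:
$t = \frac{6491}{6393} \approx 1.0153$
$z{\left(l,S \right)} = -76$
$\left(z{\left(-1,-134 \right)} + \left(\left(t - 3129\right) + 1131\right)\right) + 10945 = \left(-76 + \left(\left(\frac{6491}{6393} - 3129\right) + 1131\right)\right) + 10945 = \left(-76 + \left(- \frac{19997206}{6393} + 1131\right)\right) + 10945 = \left(-76 - \frac{12766723}{6393}\right) + 10945 = - \frac{13252591}{6393} + 10945 = \frac{56718794}{6393}$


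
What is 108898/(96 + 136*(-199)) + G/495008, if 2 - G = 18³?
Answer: -3378912789/834335984 ≈ -4.0498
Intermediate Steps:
G = -5830 (G = 2 - 1*18³ = 2 - 1*5832 = 2 - 5832 = -5830)
108898/(96 + 136*(-199)) + G/495008 = 108898/(96 + 136*(-199)) - 5830/495008 = 108898/(96 - 27064) - 5830*1/495008 = 108898/(-26968) - 2915/247504 = 108898*(-1/26968) - 2915/247504 = -54449/13484 - 2915/247504 = -3378912789/834335984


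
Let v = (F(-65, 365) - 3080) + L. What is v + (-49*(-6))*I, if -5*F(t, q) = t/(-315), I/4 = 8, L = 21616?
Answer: 8802347/315 ≈ 27944.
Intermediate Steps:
I = 32 (I = 4*8 = 32)
F(t, q) = t/1575 (F(t, q) = -t/(5*(-315)) = -t*(-1)/(5*315) = -(-1)*t/1575 = t/1575)
v = 5838827/315 (v = ((1/1575)*(-65) - 3080) + 21616 = (-13/315 - 3080) + 21616 = -970213/315 + 21616 = 5838827/315 ≈ 18536.)
v + (-49*(-6))*I = 5838827/315 - 49*(-6)*32 = 5838827/315 + 294*32 = 5838827/315 + 9408 = 8802347/315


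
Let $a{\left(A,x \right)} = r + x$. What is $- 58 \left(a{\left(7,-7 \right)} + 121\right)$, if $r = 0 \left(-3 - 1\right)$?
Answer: $-6612$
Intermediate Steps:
$r = 0$ ($r = 0 \left(-4\right) = 0$)
$a{\left(A,x \right)} = x$ ($a{\left(A,x \right)} = 0 + x = x$)
$- 58 \left(a{\left(7,-7 \right)} + 121\right) = - 58 \left(-7 + 121\right) = \left(-58\right) 114 = -6612$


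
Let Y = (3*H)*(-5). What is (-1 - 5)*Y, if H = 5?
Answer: 450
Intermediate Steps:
Y = -75 (Y = (3*5)*(-5) = 15*(-5) = -75)
(-1 - 5)*Y = (-1 - 5)*(-75) = -6*(-75) = 450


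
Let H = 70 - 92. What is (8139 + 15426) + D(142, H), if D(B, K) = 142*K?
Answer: 20441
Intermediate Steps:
H = -22
(8139 + 15426) + D(142, H) = (8139 + 15426) + 142*(-22) = 23565 - 3124 = 20441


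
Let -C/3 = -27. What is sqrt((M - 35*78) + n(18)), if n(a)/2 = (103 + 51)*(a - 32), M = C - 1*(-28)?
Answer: I*sqrt(6933) ≈ 83.265*I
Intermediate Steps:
C = 81 (C = -3*(-27) = 81)
M = 109 (M = 81 - 1*(-28) = 81 + 28 = 109)
n(a) = -9856 + 308*a (n(a) = 2*((103 + 51)*(a - 32)) = 2*(154*(-32 + a)) = 2*(-4928 + 154*a) = -9856 + 308*a)
sqrt((M - 35*78) + n(18)) = sqrt((109 - 35*78) + (-9856 + 308*18)) = sqrt((109 - 2730) + (-9856 + 5544)) = sqrt(-2621 - 4312) = sqrt(-6933) = I*sqrt(6933)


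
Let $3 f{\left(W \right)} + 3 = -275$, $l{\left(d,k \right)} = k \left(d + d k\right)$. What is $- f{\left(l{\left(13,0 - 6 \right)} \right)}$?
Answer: $\frac{278}{3} \approx 92.667$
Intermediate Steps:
$f{\left(W \right)} = - \frac{278}{3}$ ($f{\left(W \right)} = -1 + \frac{1}{3} \left(-275\right) = -1 - \frac{275}{3} = - \frac{278}{3}$)
$- f{\left(l{\left(13,0 - 6 \right)} \right)} = \left(-1\right) \left(- \frac{278}{3}\right) = \frac{278}{3}$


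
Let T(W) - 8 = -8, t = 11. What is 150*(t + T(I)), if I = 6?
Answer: 1650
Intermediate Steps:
T(W) = 0 (T(W) = 8 - 8 = 0)
150*(t + T(I)) = 150*(11 + 0) = 150*11 = 1650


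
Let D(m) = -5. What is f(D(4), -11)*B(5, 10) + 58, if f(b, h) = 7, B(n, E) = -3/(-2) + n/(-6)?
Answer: 188/3 ≈ 62.667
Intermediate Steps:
B(n, E) = 3/2 - n/6 (B(n, E) = -3*(-½) + n*(-⅙) = 3/2 - n/6)
f(D(4), -11)*B(5, 10) + 58 = 7*(3/2 - ⅙*5) + 58 = 7*(3/2 - ⅚) + 58 = 7*(⅔) + 58 = 14/3 + 58 = 188/3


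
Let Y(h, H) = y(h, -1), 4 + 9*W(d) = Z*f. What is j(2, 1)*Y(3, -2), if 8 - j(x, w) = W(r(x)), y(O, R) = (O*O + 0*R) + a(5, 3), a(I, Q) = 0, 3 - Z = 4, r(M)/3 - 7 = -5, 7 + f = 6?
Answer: 75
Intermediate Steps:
f = -1 (f = -7 + 6 = -1)
r(M) = 6 (r(M) = 21 + 3*(-5) = 21 - 15 = 6)
Z = -1 (Z = 3 - 1*4 = 3 - 4 = -1)
y(O, R) = O² (y(O, R) = (O*O + 0*R) + 0 = (O² + 0) + 0 = O² + 0 = O²)
W(d) = -⅓ (W(d) = -4/9 + (-1*(-1))/9 = -4/9 + (⅑)*1 = -4/9 + ⅑ = -⅓)
Y(h, H) = h²
j(x, w) = 25/3 (j(x, w) = 8 - 1*(-⅓) = 8 + ⅓ = 25/3)
j(2, 1)*Y(3, -2) = (25/3)*3² = (25/3)*9 = 75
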